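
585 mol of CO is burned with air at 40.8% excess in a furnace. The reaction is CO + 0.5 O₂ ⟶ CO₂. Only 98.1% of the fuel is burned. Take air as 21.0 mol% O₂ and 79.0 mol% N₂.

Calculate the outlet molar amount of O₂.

Stoichiometric O₂ = 0.5 × 585 = 292.5 mol; O₂ fed = 292.5 × 1.408 = 411.8 mol.
N₂ fed = 411.8 × 79/21 = 1549 mol.
Fuel reacted = 0.981 × 585 → ξ = 573.9 mol.
Outlet (n = n₀ + ν ξ):
  CO: 585 − 1(573.9) = 11.12
  O₂: 411.8 − 0.5(573.9) = 124.9
  N₂: 1549 (inert)
  CO₂: 0 + 1(573.9) = 573.9

125 mol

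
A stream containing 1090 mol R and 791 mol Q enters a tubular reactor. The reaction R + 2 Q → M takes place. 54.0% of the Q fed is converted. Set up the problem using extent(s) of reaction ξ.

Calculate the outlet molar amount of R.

876 mol

Q reacted = 0.54 × 791 = 427.1 mol; ν_Q = −2, so ξ = 427.1/2 = 213.6 mol.
Outlet amounts (n = n₀ + ν ξ):
  R: 1090 − 1(213.6) = 876.4
  Q: 791 − 2(213.6) = 363.9
  M: 0 + 1(213.6) = 213.6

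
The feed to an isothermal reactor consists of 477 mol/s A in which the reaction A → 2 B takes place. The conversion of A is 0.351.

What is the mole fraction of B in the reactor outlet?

0.52

A reacted = 0.351 × 477 = 167.4 mol/s; ν_A = −1, so ξ = 167.4/1 = 167.4 mol/s.
Outlet amounts (n = n₀ + ν ξ):
  A: 477 − 1(167.4) = 309.6
  B: 0 + 2(167.4) = 334.9
Total out = 644.4 mol/s; y_B = 334.9 / 644.4 = 0.5196.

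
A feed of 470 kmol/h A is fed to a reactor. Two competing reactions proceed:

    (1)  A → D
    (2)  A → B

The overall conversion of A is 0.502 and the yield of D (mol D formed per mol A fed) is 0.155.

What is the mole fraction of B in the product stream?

Yield of D: 1ξ₁ / 470 = 0.155 → ξ₁ = 72.85 kmol/h.
Conversion of A: 1ξ₁ + 1ξ₂ = 0.502 × 470 = 235.9 → ξ₂ = 163.1 kmol/h.
Outlet amounts (n = n₀ + Σ ν·ξ):
  A: 470 − 1(72.85) − 1(163.1) = 234.1
  D: 0 + 1(72.85) = 72.85
  B: 0 + 1(163.1) = 163.1
Total out = 470 kmol/h; y_B = 163.1 / 470 = 0.347.

0.347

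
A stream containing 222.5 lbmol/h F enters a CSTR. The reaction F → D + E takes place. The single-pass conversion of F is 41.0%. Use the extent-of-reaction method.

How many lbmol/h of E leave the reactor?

F reacted = 0.41 × 222.5 = 91.22 lbmol/h; ν_F = −1, so ξ = 91.22/1 = 91.22 lbmol/h.
Outlet amounts (n = n₀ + ν ξ):
  F: 222.5 − 1(91.22) = 131.3
  D: 0 + 1(91.22) = 91.22
  E: 0 + 1(91.22) = 91.22

91.2 lbmol/h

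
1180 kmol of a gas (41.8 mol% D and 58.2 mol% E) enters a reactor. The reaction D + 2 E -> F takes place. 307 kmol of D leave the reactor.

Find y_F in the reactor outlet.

For D: n = n₀ − 1ξ → 307 = 493.2 − 1ξ, giving ξ = 186.2 kmol.
Outlet amounts (n = n₀ + ν ξ):
  D: 493.2 − 1(186.2) = 307
  E: 686.8 − 2(186.2) = 314.3
  F: 0 + 1(186.2) = 186.2
Total out = 807.5 kmol; y_F = 186.2 / 807.5 = 0.2306.

0.231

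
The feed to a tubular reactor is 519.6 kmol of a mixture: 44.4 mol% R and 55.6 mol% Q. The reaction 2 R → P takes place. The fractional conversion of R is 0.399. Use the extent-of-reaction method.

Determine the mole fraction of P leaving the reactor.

R reacted = 0.399 × 230.7 = 92.05 kmol; ν_R = −2, so ξ = 92.05/2 = 46.03 kmol.
Outlet amounts (n = n₀ + ν ξ):
  R: 230.7 − 2(46.03) = 138.7
  P: 0 + 1(46.03) = 46.03
  Q: 288.9 (inert)
Total out = 473.6 kmol; y_P = 46.03 / 473.6 = 0.09719.

0.0972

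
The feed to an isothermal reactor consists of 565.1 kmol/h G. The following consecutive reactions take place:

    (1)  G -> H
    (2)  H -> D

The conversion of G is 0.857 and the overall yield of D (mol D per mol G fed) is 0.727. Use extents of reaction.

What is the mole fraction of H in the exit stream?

0.13

Conversion of G: G consumed = 1ξ₁ = 0.857 × 565.1 → ξ₁ = 484.3 kmol/h.
Yield of D: 1ξ₂ / 565.1 = 0.727 → ξ₂ = 410.8 kmol/h.
Outlet amounts (n = n₀ + Σ ν·ξ):
  G: 565.1 − 1(484.3) = 80.81
  H: 0 + 1(484.3) − 1(410.8) = 73.46
  D: 0 + 1(410.8) = 410.8
Total out = 565.1 kmol/h; y_H = 73.46 / 565.1 = 0.13.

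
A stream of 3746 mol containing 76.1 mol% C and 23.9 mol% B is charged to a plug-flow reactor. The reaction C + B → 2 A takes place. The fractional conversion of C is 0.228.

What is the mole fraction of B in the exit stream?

0.0655

C reacted = 0.228 × 2851 = 650 mol; ν_C = −1, so ξ = 650/1 = 650 mol.
Outlet amounts (n = n₀ + ν ξ):
  C: 2851 − 1(650) = 2201
  B: 895.3 − 1(650) = 245.3
  A: 0 + 2(650) = 1300
Total out = 3746 mol; y_B = 245.3 / 3746 = 0.06549.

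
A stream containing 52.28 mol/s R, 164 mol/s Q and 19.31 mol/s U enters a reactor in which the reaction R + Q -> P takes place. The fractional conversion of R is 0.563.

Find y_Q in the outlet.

0.653

R reacted = 0.563 × 52.28 = 29.43 mol/s; ν_R = −1, so ξ = 29.43/1 = 29.43 mol/s.
Outlet amounts (n = n₀ + ν ξ):
  R: 52.28 − 1(29.43) = 22.85
  Q: 164 − 1(29.43) = 134.6
  P: 0 + 1(29.43) = 29.43
  U: 19.31 (inert)
Total out = 206.2 mol/s; y_Q = 134.6 / 206.2 = 0.6527.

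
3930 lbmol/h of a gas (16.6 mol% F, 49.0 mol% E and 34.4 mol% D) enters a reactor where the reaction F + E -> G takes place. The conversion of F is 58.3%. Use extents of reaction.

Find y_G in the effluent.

0.107

F reacted = 0.583 × 652.4 = 380.3 lbmol/h; ν_F = −1, so ξ = 380.3/1 = 380.3 lbmol/h.
Outlet amounts (n = n₀ + ν ξ):
  F: 652.4 − 1(380.3) = 272
  E: 1926 − 1(380.3) = 1545
  G: 0 + 1(380.3) = 380.3
  D: 1352 (inert)
Total out = 3550 lbmol/h; y_G = 380.3 / 3550 = 0.1071.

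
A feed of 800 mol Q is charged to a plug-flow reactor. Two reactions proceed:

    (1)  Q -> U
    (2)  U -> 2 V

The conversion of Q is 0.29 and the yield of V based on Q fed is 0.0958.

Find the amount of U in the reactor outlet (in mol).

Conversion of Q: Q consumed = 1ξ₁ = 0.29 × 800 → ξ₁ = 232 mol.
Yield of V: 2ξ₂ / 800 = 0.0958 → ξ₂ = 38.32 mol.
Outlet amounts (n = n₀ + Σ ν·ξ):
  Q: 800 − 1(232) = 568
  U: 0 + 1(232) − 1(38.32) = 193.7
  V: 0 + 2(38.32) = 76.64

194 mol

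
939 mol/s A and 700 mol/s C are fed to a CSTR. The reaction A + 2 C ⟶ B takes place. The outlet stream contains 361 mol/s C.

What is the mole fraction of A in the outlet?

For C: n = n₀ − 2ξ → 361 = 700 − 2ξ, giving ξ = 169.5 mol/s.
Outlet amounts (n = n₀ + ν ξ):
  A: 939 − 1(169.5) = 769.5
  C: 700 − 2(169.5) = 361
  B: 0 + 1(169.5) = 169.5
Total out = 1300 mol/s; y_A = 769.5 / 1300 = 0.5919.

0.592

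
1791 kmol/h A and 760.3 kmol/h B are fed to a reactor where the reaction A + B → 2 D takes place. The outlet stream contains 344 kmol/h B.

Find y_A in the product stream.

For B: n = n₀ − 1ξ → 344 = 760.3 − 1ξ, giving ξ = 416.3 kmol/h.
Outlet amounts (n = n₀ + ν ξ):
  A: 1791 − 1(416.3) = 1375
  B: 760.3 − 1(416.3) = 344
  D: 0 + 2(416.3) = 832.6
Total out = 2551 kmol/h; y_A = 1375 / 2551 = 0.5388.

0.539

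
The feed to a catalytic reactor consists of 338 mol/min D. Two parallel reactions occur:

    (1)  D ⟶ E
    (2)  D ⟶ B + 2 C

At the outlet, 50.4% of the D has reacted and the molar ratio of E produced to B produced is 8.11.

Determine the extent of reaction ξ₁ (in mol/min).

ξ₁ = 152 mol/min

Conversion of D: D consumed = 0.504 × 338 = 170.4 mol/min = 1ξ₁ + 1ξ₂.
Selectivity: 1ξ₁ / (1ξ₂) = 8.11 → ξ₁ = 8.11 ξ₂.
Substitute: (1·8.11 + 1) ξ₂ = 170.4 → ξ₂ = 18.7 mol/min, ξ₁ = 151.7 mol/min.
Outlet amounts (n = n₀ + Σ ν·ξ):
  D: 338 − 1(151.7) − 1(18.7) = 167.6
  E: 0 + 1(151.7) = 151.7
  B: 0 + 1(18.7) = 18.7
  C: 0 + 2(18.7) = 37.4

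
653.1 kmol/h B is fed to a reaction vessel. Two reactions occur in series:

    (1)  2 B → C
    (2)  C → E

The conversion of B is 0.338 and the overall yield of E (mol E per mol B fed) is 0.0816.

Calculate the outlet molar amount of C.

57.1 kmol/h

Conversion of B: B consumed = 2ξ₁ = 0.338 × 653.1 → ξ₁ = 110.4 kmol/h.
Yield of E: 1ξ₂ / 653.1 = 0.0816 → ξ₂ = 53.29 kmol/h.
Outlet amounts (n = n₀ + Σ ν·ξ):
  B: 653.1 − 2(110.4) = 432.4
  C: 0 + 1(110.4) − 1(53.29) = 57.08
  E: 0 + 1(53.29) = 53.29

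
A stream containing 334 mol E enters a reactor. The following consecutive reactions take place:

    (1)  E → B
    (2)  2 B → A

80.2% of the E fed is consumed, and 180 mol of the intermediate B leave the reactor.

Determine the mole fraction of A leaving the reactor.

0.151

Conversion of E: E consumed = 1ξ₁ = 0.802 × 334 → ξ₁ = 267.9 mol.
B balance: n_B = 0 + 1ξ₁ − 2ξ₂ = 180 → ξ₂ = (1·267.9 − 180)/2 = 43.93 mol.
Outlet amounts (n = n₀ + Σ ν·ξ):
  E: 334 − 1(267.9) = 66.13
  B: 0 + 1(267.9) − 2(43.93) = 180
  A: 0 + 1(43.93) = 43.93
Total out = 290.1 mol; y_A = 43.93 / 290.1 = 0.1515.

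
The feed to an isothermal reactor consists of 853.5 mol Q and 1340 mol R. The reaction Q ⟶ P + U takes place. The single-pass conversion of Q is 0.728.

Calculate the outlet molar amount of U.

Q reacted = 0.728 × 853.5 = 621.3 mol; ν_Q = −1, so ξ = 621.3/1 = 621.3 mol.
Outlet amounts (n = n₀ + ν ξ):
  Q: 853.5 − 1(621.3) = 232.2
  P: 0 + 1(621.3) = 621.3
  U: 0 + 1(621.3) = 621.3
  R: 1340 (inert)

621 mol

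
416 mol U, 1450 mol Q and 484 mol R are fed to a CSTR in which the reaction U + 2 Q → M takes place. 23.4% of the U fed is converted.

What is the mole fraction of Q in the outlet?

U reacted = 0.234 × 416 = 97.34 mol; ν_U = −1, so ξ = 97.34/1 = 97.34 mol.
Outlet amounts (n = n₀ + ν ξ):
  U: 416 − 1(97.34) = 318.7
  Q: 1450 − 2(97.34) = 1255
  M: 0 + 1(97.34) = 97.34
  R: 484 (inert)
Total out = 2155 mol; y_Q = 1255 / 2155 = 0.5824.

0.582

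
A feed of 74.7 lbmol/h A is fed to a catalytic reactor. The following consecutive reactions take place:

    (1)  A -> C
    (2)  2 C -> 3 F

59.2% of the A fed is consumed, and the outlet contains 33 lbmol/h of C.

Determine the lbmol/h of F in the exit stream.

16.8 lbmol/h

Conversion of A: A consumed = 1ξ₁ = 0.592 × 74.7 → ξ₁ = 44.22 lbmol/h.
C balance: n_C = 0 + 1ξ₁ − 2ξ₂ = 33 → ξ₂ = (1·44.22 − 33)/2 = 5.611 lbmol/h.
Outlet amounts (n = n₀ + Σ ν·ξ):
  A: 74.7 − 1(44.22) = 30.48
  C: 0 + 1(44.22) − 2(5.611) = 33
  F: 0 + 3(5.611) = 16.83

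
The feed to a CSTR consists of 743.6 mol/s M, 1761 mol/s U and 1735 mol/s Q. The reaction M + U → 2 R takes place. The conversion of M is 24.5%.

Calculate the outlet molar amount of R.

364 mol/s

M reacted = 0.245 × 743.6 = 182.2 mol/s; ν_M = −1, so ξ = 182.2/1 = 182.2 mol/s.
Outlet amounts (n = n₀ + ν ξ):
  M: 743.6 − 1(182.2) = 561.4
  U: 1761 − 1(182.2) = 1579
  R: 0 + 2(182.2) = 364.4
  Q: 1735 (inert)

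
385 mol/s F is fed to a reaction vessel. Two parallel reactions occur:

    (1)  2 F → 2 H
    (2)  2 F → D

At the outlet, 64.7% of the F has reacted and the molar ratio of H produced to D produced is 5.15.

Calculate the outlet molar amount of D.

Conversion of F: F consumed = 0.647 × 385 = 249.1 mol/s = 2ξ₁ + 2ξ₂.
Selectivity: 2ξ₁ / (1ξ₂) = 5.15 → ξ₁ = 2.575 ξ₂.
Substitute: (2·2.575 + 2) ξ₂ = 249.1 → ξ₂ = 34.84 mol/s, ξ₁ = 89.71 mol/s.
Outlet amounts (n = n₀ + Σ ν·ξ):
  F: 385 − 2(89.71) − 2(34.84) = 135.9
  H: 0 + 2(89.71) = 179.4
  D: 0 + 1(34.84) = 34.84

34.8 mol/s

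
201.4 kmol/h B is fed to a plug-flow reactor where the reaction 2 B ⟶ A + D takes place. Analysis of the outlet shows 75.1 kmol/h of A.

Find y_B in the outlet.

0.254

For A: n = n₀ + 1ξ → 75.1 = 0 + 1ξ, giving ξ = 75.1 kmol/h.
Outlet amounts (n = n₀ + ν ξ):
  B: 201.4 − 2(75.1) = 51.2
  A: 0 + 1(75.1) = 75.1
  D: 0 + 1(75.1) = 75.1
Total out = 201.4 kmol/h; y_B = 51.2 / 201.4 = 0.2542.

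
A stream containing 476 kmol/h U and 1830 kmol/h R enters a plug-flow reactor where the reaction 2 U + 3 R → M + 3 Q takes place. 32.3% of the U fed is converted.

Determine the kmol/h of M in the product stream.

U reacted = 0.323 × 476 = 153.7 kmol/h; ν_U = −2, so ξ = 153.7/2 = 76.87 kmol/h.
Outlet amounts (n = n₀ + ν ξ):
  U: 476 − 2(76.87) = 322.3
  R: 1830 − 3(76.87) = 1599
  M: 0 + 1(76.87) = 76.87
  Q: 0 + 3(76.87) = 230.6

76.9 kmol/h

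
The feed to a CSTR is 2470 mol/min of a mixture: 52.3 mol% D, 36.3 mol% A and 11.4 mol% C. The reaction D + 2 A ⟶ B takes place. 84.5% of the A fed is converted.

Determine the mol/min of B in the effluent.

379 mol/min

A reacted = 0.845 × 896.6 = 757.6 mol/min; ν_A = −2, so ξ = 757.6/2 = 378.8 mol/min.
Outlet amounts (n = n₀ + ν ξ):
  D: 1292 − 1(378.8) = 913
  A: 896.6 − 2(378.8) = 139
  B: 0 + 1(378.8) = 378.8
  C: 281.6 (inert)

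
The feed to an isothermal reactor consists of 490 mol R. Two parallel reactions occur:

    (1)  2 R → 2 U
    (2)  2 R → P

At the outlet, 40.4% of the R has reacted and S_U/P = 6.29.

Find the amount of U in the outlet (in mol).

150 mol

Conversion of R: R consumed = 0.404 × 490 = 198 mol = 2ξ₁ + 2ξ₂.
Selectivity: 2ξ₁ / (1ξ₂) = 6.29 → ξ₁ = 3.145 ξ₂.
Substitute: (2·3.145 + 2) ξ₂ = 198 → ξ₂ = 23.88 mol, ξ₁ = 75.1 mol.
Outlet amounts (n = n₀ + Σ ν·ξ):
  R: 490 − 2(75.1) − 2(23.88) = 292
  U: 0 + 2(75.1) = 150.2
  P: 0 + 1(23.88) = 23.88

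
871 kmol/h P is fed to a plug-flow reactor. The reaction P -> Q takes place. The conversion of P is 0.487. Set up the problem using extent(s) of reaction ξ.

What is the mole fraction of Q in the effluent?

0.487

P reacted = 0.487 × 871 = 424.2 kmol/h; ν_P = −1, so ξ = 424.2/1 = 424.2 kmol/h.
Outlet amounts (n = n₀ + ν ξ):
  P: 871 − 1(424.2) = 446.8
  Q: 0 + 1(424.2) = 424.2
Total out = 871 kmol/h; y_Q = 424.2 / 871 = 0.487.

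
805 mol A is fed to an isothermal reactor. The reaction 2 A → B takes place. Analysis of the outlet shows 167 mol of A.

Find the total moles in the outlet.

486 mol

For A: n = n₀ − 2ξ → 167 = 805 − 2ξ, giving ξ = 319 mol.
Outlet amounts (n = n₀ + ν ξ):
  A: 805 − 2(319) = 167
  B: 0 + 1(319) = 319
Total out = 167 + 319 = 486 mol.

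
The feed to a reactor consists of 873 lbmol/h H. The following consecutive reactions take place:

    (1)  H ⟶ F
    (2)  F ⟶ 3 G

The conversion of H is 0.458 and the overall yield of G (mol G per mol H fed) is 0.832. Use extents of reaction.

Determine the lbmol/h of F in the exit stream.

Conversion of H: H consumed = 1ξ₁ = 0.458 × 873 → ξ₁ = 399.8 lbmol/h.
Yield of G: 3ξ₂ / 873 = 0.832 → ξ₂ = 242.1 lbmol/h.
Outlet amounts (n = n₀ + Σ ν·ξ):
  H: 873 − 1(399.8) = 473.2
  F: 0 + 1(399.8) − 1(242.1) = 157.7
  G: 0 + 3(242.1) = 726.3

158 lbmol/h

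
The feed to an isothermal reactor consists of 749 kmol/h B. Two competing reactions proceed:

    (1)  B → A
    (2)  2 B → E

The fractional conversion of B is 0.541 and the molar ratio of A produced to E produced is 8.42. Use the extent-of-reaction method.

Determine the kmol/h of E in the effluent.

38.9 kmol/h

Conversion of B: B consumed = 0.541 × 749 = 405.2 kmol/h = 1ξ₁ + 2ξ₂.
Selectivity: 1ξ₁ / (1ξ₂) = 8.42 → ξ₁ = 8.42 ξ₂.
Substitute: (1·8.42 + 2) ξ₂ = 405.2 → ξ₂ = 38.89 kmol/h, ξ₁ = 327.4 kmol/h.
Outlet amounts (n = n₀ + Σ ν·ξ):
  B: 749 − 1(327.4) − 2(38.89) = 343.8
  A: 0 + 1(327.4) = 327.4
  E: 0 + 1(38.89) = 38.89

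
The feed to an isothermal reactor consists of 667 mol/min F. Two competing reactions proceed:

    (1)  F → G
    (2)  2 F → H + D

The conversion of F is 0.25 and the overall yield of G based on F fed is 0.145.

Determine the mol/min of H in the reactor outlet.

Yield of G: 1ξ₁ / 667 = 0.145 → ξ₁ = 96.71 mol/min.
Conversion of F: 1ξ₁ + 2ξ₂ = 0.25 × 667 = 166.8 → ξ₂ = 35.02 mol/min.
Outlet amounts (n = n₀ + Σ ν·ξ):
  F: 667 − 1(96.71) − 2(35.02) = 500.2
  G: 0 + 1(96.71) = 96.71
  H: 0 + 1(35.02) = 35.02
  D: 0 + 1(35.02) = 35.02

35 mol/min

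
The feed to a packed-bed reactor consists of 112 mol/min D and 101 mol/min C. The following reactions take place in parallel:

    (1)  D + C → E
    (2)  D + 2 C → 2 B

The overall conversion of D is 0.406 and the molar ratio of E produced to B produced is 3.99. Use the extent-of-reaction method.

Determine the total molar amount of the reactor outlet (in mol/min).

168 mol/min

Conversion of D: D consumed = 0.406 × 112 = 45.47 mol/min = 1ξ₁ + 1ξ₂.
Selectivity: 1ξ₁ / (2ξ₂) = 3.99 → ξ₁ = 7.98 ξ₂.
Substitute: (1·7.98 + 1) ξ₂ = 45.47 → ξ₂ = 5.064 mol/min, ξ₁ = 40.41 mol/min.
Outlet amounts (n = n₀ + Σ ν·ξ):
  D: 112 − 1(40.41) − 1(5.064) = 66.53
  C: 101 − 1(40.41) − 2(5.064) = 50.46
  E: 0 + 1(40.41) = 40.41
  B: 0 + 2(5.064) = 10.13
Total out = 66.53 + 50.46 + 40.41 + 10.13 = 167.5 mol/min.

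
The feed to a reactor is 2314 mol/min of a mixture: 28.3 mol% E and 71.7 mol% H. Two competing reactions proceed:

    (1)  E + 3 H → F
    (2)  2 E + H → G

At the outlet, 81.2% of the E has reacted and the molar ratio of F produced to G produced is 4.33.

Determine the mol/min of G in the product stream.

84 mol/min

Conversion of E: E consumed = 0.812 × 654.9 = 531.7 mol/min = 1ξ₁ + 2ξ₂.
Selectivity: 1ξ₁ / (1ξ₂) = 4.33 → ξ₁ = 4.33 ξ₂.
Substitute: (1·4.33 + 2) ξ₂ = 531.7 → ξ₂ = 84 mol/min, ξ₁ = 363.7 mol/min.
Outlet amounts (n = n₀ + Σ ν·ξ):
  E: 654.9 − 1(363.7) − 2(84) = 123.1
  H: 1659 − 3(363.7) − 1(84) = 483.9
  F: 0 + 1(363.7) = 363.7
  G: 0 + 1(84) = 84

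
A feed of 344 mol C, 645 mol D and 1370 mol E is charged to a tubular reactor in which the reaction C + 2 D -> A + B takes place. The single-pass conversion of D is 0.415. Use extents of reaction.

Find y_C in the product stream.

D reacted = 0.415 × 645 = 267.7 mol; ν_D = −2, so ξ = 267.7/2 = 133.8 mol.
Outlet amounts (n = n₀ + ν ξ):
  C: 344 − 1(133.8) = 210.2
  D: 645 − 2(133.8) = 377.3
  A: 0 + 1(133.8) = 133.8
  B: 0 + 1(133.8) = 133.8
  E: 1370 (inert)
Total out = 2225 mol; y_C = 210.2 / 2225 = 0.09445.

0.0944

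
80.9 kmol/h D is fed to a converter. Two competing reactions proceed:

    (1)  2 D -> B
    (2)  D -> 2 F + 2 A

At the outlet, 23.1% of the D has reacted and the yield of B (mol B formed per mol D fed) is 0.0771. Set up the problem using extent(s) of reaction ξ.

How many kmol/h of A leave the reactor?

Yield of B: 1ξ₁ / 80.9 = 0.0771 → ξ₁ = 6.237 kmol/h.
Conversion of D: 2ξ₁ + 1ξ₂ = 0.231 × 80.9 = 18.69 → ξ₂ = 6.213 kmol/h.
Outlet amounts (n = n₀ + Σ ν·ξ):
  D: 80.9 − 2(6.237) − 1(6.213) = 62.21
  B: 0 + 1(6.237) = 6.237
  F: 0 + 2(6.213) = 12.43
  A: 0 + 2(6.213) = 12.43

12.4 kmol/h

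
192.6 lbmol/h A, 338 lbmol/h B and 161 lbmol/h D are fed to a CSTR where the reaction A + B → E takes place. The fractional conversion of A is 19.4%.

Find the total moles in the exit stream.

654 lbmol/h

A reacted = 0.194 × 192.6 = 37.36 lbmol/h; ν_A = −1, so ξ = 37.36/1 = 37.36 lbmol/h.
Outlet amounts (n = n₀ + ν ξ):
  A: 192.6 − 1(37.36) = 155.2
  B: 338 − 1(37.36) = 300.6
  E: 0 + 1(37.36) = 37.36
  D: 161 (inert)
Total out = 155.2 + 300.6 + 37.36 + 161 = 654.2 lbmol/h.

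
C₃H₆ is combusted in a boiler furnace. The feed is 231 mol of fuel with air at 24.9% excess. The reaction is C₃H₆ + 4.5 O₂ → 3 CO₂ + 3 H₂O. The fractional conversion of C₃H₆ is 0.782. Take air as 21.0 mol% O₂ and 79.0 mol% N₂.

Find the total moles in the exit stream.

Stoichiometric O₂ = 4.5 × 231 = 1040 mol; O₂ fed = 1040 × 1.249 = 1298 mol.
N₂ fed = 1298 × 79/21 = 4884 mol.
Fuel reacted = 0.782 × 231 → ξ = 180.6 mol.
Outlet (n = n₀ + ν ξ):
  C₃H₆: 231 − 1(180.6) = 50.36
  O₂: 1298 − 4.5(180.6) = 485.4
  N₂: 4884 (inert)
  CO₂: 0 + 3(180.6) = 541.9
  H₂O: 0 + 3(180.6) = 541.9
Total out = 50.36 + 485.4 + 4884 + 541.9 + 541.9 = 6504 mol.

6500 mol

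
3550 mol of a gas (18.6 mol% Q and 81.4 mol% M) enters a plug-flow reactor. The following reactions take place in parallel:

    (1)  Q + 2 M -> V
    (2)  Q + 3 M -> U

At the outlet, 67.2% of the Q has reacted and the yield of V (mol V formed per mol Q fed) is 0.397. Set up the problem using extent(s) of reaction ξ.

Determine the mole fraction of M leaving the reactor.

Yield of V: 1ξ₁ / 660.3 = 0.397 → ξ₁ = 262.1 mol.
Conversion of Q: 1ξ₁ + 1ξ₂ = 0.672 × 660.3 = 443.7 → ξ₂ = 181.6 mol.
Outlet amounts (n = n₀ + Σ ν·ξ):
  Q: 660.3 − 1(262.1) − 1(181.6) = 216.6
  M: 2890 − 2(262.1) − 3(181.6) = 1821
  V: 0 + 1(262.1) = 262.1
  U: 0 + 1(181.6) = 181.6
Total out = 2481 mol; y_M = 1821 / 2481 = 0.7339.

0.734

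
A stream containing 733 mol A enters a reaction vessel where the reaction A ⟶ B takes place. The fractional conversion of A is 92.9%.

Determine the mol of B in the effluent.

A reacted = 0.929 × 733 = 681 mol; ν_A = −1, so ξ = 681/1 = 681 mol.
Outlet amounts (n = n₀ + ν ξ):
  A: 733 − 1(681) = 52.04
  B: 0 + 1(681) = 681

681 mol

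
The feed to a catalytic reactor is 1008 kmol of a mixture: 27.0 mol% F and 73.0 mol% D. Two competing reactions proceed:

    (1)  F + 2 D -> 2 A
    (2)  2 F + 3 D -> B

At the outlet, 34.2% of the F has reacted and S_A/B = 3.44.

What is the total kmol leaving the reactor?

Conversion of F: F consumed = 0.342 × 272.2 = 93.08 kmol = 1ξ₁ + 2ξ₂.
Selectivity: 2ξ₁ / (1ξ₂) = 3.44 → ξ₁ = 1.72 ξ₂.
Substitute: (1·1.72 + 2) ξ₂ = 93.08 → ξ₂ = 25.02 kmol, ξ₁ = 43.04 kmol.
Outlet amounts (n = n₀ + Σ ν·ξ):
  F: 272.2 − 1(43.04) − 2(25.02) = 179.1
  D: 735.8 − 2(43.04) − 3(25.02) = 574.7
  A: 0 + 2(43.04) = 86.07
  B: 0 + 1(25.02) = 25.02
Total out = 179.1 + 574.7 + 86.07 + 25.02 = 864.9 kmol.

865 kmol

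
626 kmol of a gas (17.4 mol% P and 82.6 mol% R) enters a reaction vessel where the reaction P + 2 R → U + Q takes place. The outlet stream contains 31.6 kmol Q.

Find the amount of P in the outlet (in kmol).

For Q: n = n₀ + 1ξ → 31.6 = 0 + 1ξ, giving ξ = 31.6 kmol.
Outlet amounts (n = n₀ + ν ξ):
  P: 108.9 − 1(31.6) = 77.32
  R: 517.1 − 2(31.6) = 453.9
  U: 0 + 1(31.6) = 31.6
  Q: 0 + 1(31.6) = 31.6

77.3 kmol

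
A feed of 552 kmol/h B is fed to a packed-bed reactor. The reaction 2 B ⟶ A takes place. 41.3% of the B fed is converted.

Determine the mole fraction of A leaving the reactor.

B reacted = 0.413 × 552 = 228 kmol/h; ν_B = −2, so ξ = 228/2 = 114 kmol/h.
Outlet amounts (n = n₀ + ν ξ):
  B: 552 − 2(114) = 324
  A: 0 + 1(114) = 114
Total out = 438 kmol/h; y_A = 114 / 438 = 0.2602.

0.26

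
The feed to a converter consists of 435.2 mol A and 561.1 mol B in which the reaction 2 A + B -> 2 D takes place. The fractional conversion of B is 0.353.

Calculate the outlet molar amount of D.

B reacted = 0.353 × 561.1 = 198.1 mol; ν_B = −1, so ξ = 198.1/1 = 198.1 mol.
Outlet amounts (n = n₀ + ν ξ):
  A: 435.2 − 2(198.1) = 39.06
  B: 561.1 − 1(198.1) = 363
  D: 0 + 2(198.1) = 396.1

396 mol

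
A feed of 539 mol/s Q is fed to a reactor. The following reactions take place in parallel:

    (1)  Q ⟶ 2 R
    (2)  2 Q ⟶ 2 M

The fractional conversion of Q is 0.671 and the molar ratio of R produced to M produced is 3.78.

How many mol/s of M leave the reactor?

Conversion of Q: Q consumed = 0.671 × 539 = 361.7 mol/s = 1ξ₁ + 2ξ₂.
Selectivity: 2ξ₁ / (2ξ₂) = 3.78 → ξ₁ = 3.78 ξ₂.
Substitute: (1·3.78 + 2) ξ₂ = 361.7 → ξ₂ = 62.57 mol/s, ξ₁ = 236.5 mol/s.
Outlet amounts (n = n₀ + Σ ν·ξ):
  Q: 539 − 1(236.5) − 2(62.57) = 177.3
  R: 0 + 2(236.5) = 473
  M: 0 + 2(62.57) = 125.1

125 mol/s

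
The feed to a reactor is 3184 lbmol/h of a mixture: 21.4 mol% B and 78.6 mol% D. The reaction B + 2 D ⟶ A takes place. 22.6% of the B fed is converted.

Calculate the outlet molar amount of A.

154 lbmol/h

B reacted = 0.226 × 681.4 = 154 lbmol/h; ν_B = −1, so ξ = 154/1 = 154 lbmol/h.
Outlet amounts (n = n₀ + ν ξ):
  B: 681.4 − 1(154) = 527.4
  D: 2503 − 2(154) = 2195
  A: 0 + 1(154) = 154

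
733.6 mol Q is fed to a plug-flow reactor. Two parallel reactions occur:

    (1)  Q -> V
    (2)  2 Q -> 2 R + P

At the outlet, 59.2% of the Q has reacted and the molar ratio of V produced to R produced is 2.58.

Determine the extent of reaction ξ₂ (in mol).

ξ₂ = 60.7 mol

Conversion of Q: Q consumed = 0.592 × 733.6 = 434.3 mol = 1ξ₁ + 2ξ₂.
Selectivity: 1ξ₁ / (2ξ₂) = 2.58 → ξ₁ = 5.16 ξ₂.
Substitute: (1·5.16 + 2) ξ₂ = 434.3 → ξ₂ = 60.66 mol, ξ₁ = 313 mol.
Outlet amounts (n = n₀ + Σ ν·ξ):
  Q: 733.6 − 1(313) − 2(60.66) = 299.3
  V: 0 + 1(313) = 313
  R: 0 + 2(60.66) = 121.3
  P: 0 + 1(60.66) = 60.66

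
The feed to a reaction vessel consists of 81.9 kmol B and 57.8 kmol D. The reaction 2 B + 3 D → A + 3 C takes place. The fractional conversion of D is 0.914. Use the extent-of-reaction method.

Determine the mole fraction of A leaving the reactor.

0.144

D reacted = 0.914 × 57.8 = 52.83 kmol; ν_D = −3, so ξ = 52.83/3 = 17.61 kmol.
Outlet amounts (n = n₀ + ν ξ):
  B: 81.9 − 2(17.61) = 46.68
  D: 57.8 − 3(17.61) = 4.971
  A: 0 + 1(17.61) = 17.61
  C: 0 + 3(17.61) = 52.83
Total out = 122.1 kmol; y_A = 17.61 / 122.1 = 0.1442.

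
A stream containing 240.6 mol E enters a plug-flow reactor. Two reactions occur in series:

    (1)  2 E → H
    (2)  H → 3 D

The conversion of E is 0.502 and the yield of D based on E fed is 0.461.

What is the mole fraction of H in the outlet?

Conversion of E: E consumed = 2ξ₁ = 0.502 × 240.6 → ξ₁ = 60.39 mol.
Yield of D: 3ξ₂ / 240.6 = 0.461 → ξ₂ = 36.97 mol.
Outlet amounts (n = n₀ + Σ ν·ξ):
  E: 240.6 − 2(60.39) = 119.8
  H: 0 + 1(60.39) − 1(36.97) = 23.42
  D: 0 + 3(36.97) = 110.9
Total out = 254.2 mol; y_H = 23.42 / 254.2 = 0.09214.

0.0921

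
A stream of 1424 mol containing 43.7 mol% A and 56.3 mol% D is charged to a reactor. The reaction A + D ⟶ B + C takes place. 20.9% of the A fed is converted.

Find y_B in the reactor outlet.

0.0913

A reacted = 0.209 × 622.3 = 130.1 mol; ν_A = −1, so ξ = 130.1/1 = 130.1 mol.
Outlet amounts (n = n₀ + ν ξ):
  A: 622.3 − 1(130.1) = 492.2
  D: 801.7 − 1(130.1) = 671.7
  B: 0 + 1(130.1) = 130.1
  C: 0 + 1(130.1) = 130.1
Total out = 1424 mol; y_B = 130.1 / 1424 = 0.09133.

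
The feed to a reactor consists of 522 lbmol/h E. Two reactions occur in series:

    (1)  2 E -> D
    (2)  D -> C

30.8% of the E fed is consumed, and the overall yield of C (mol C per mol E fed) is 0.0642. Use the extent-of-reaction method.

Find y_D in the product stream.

Conversion of E: E consumed = 2ξ₁ = 0.308 × 522 → ξ₁ = 80.39 lbmol/h.
Yield of C: 1ξ₂ / 522 = 0.0642 → ξ₂ = 33.51 lbmol/h.
Outlet amounts (n = n₀ + Σ ν·ξ):
  E: 522 − 2(80.39) = 361.2
  D: 0 + 1(80.39) − 1(33.51) = 46.88
  C: 0 + 1(33.51) = 33.51
Total out = 441.6 lbmol/h; y_D = 46.88 / 441.6 = 0.1061.

0.106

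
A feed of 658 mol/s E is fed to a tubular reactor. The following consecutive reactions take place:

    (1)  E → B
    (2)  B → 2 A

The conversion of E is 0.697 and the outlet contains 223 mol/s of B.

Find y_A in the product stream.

0.527

Conversion of E: E consumed = 1ξ₁ = 0.697 × 658 → ξ₁ = 458.6 mol/s.
B balance: n_B = 0 + 1ξ₁ − 1ξ₂ = 223 → ξ₂ = (1·458.6 − 223)/1 = 235.6 mol/s.
Outlet amounts (n = n₀ + Σ ν·ξ):
  E: 658 − 1(458.6) = 199.4
  B: 0 + 1(458.6) − 1(235.6) = 223
  A: 0 + 2(235.6) = 471.3
Total out = 893.6 mol/s; y_A = 471.3 / 893.6 = 0.5273.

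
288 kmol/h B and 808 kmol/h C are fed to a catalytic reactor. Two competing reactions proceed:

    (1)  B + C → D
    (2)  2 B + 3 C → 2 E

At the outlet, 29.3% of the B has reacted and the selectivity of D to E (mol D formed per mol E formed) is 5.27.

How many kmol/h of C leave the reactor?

717 kmol/h

Conversion of B: B consumed = 0.293 × 288 = 84.38 kmol/h = 1ξ₁ + 2ξ₂.
Selectivity: 1ξ₁ / (2ξ₂) = 5.27 → ξ₁ = 10.54 ξ₂.
Substitute: (1·10.54 + 2) ξ₂ = 84.38 → ξ₂ = 6.729 kmol/h, ξ₁ = 70.93 kmol/h.
Outlet amounts (n = n₀ + Σ ν·ξ):
  B: 288 − 1(70.93) − 2(6.729) = 203.6
  C: 808 − 1(70.93) − 3(6.729) = 716.9
  D: 0 + 1(70.93) = 70.93
  E: 0 + 2(6.729) = 13.46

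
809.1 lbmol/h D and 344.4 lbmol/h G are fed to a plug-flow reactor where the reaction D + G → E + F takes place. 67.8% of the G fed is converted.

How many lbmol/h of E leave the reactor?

G reacted = 0.678 × 344.4 = 233.5 lbmol/h; ν_G = −1, so ξ = 233.5/1 = 233.5 lbmol/h.
Outlet amounts (n = n₀ + ν ξ):
  D: 809.1 − 1(233.5) = 575.6
  G: 344.4 − 1(233.5) = 110.9
  E: 0 + 1(233.5) = 233.5
  F: 0 + 1(233.5) = 233.5

234 lbmol/h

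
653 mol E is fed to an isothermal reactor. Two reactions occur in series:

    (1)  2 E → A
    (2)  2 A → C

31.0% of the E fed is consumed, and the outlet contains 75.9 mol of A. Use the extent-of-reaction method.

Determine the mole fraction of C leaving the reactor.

0.0235

Conversion of E: E consumed = 2ξ₁ = 0.31 × 653 → ξ₁ = 101.2 mol.
A balance: n_A = 0 + 1ξ₁ − 2ξ₂ = 75.9 → ξ₂ = (1·101.2 − 75.9)/2 = 12.66 mol.
Outlet amounts (n = n₀ + Σ ν·ξ):
  E: 653 − 2(101.2) = 450.6
  A: 0 + 1(101.2) − 2(12.66) = 75.9
  C: 0 + 1(12.66) = 12.66
Total out = 539.1 mol; y_C = 12.66 / 539.1 = 0.02348.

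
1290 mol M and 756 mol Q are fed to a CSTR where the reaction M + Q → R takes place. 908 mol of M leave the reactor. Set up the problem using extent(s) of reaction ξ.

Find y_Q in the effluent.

For M: n = n₀ − 1ξ → 908 = 1290 − 1ξ, giving ξ = 382 mol.
Outlet amounts (n = n₀ + ν ξ):
  M: 1290 − 1(382) = 908
  Q: 756 − 1(382) = 374
  R: 0 + 1(382) = 382
Total out = 1664 mol; y_Q = 374 / 1664 = 0.2248.

0.225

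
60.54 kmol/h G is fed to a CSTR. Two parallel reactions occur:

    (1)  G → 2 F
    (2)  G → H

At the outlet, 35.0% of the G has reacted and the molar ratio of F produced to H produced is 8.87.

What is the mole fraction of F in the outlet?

0.444

Conversion of G: G consumed = 0.35 × 60.54 = 21.19 kmol/h = 1ξ₁ + 1ξ₂.
Selectivity: 2ξ₁ / (1ξ₂) = 8.87 → ξ₁ = 4.435 ξ₂.
Substitute: (1·4.435 + 1) ξ₂ = 21.19 → ξ₂ = 3.899 kmol/h, ξ₁ = 17.29 kmol/h.
Outlet amounts (n = n₀ + Σ ν·ξ):
  G: 60.54 − 1(17.29) − 1(3.899) = 39.35
  F: 0 + 2(17.29) = 34.58
  H: 0 + 1(3.899) = 3.899
Total out = 77.83 kmol/h; y_F = 34.58 / 77.83 = 0.4443.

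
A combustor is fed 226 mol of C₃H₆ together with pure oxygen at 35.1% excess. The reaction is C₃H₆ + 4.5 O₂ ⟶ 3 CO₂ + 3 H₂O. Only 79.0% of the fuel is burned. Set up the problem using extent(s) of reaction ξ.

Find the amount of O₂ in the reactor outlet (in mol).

571 mol

Stoichiometric O₂ = 4.5 × 226 = 1017 mol; O₂ fed = 1017 × 1.351 = 1374 mol.
Fuel reacted = 0.79 × 226 → ξ = 178.5 mol.
Outlet (n = n₀ + ν ξ):
  C₃H₆: 226 − 1(178.5) = 47.46
  O₂: 1374 − 4.5(178.5) = 570.5
  CO₂: 0 + 3(178.5) = 535.6
  H₂O: 0 + 3(178.5) = 535.6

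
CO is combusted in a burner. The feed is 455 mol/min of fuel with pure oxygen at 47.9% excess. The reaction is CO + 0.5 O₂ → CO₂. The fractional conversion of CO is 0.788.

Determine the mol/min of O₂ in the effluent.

157 mol/min

Stoichiometric O₂ = 0.5 × 455 = 227.5 mol/min; O₂ fed = 227.5 × 1.479 = 336.5 mol/min.
Fuel reacted = 0.788 × 455 → ξ = 358.5 mol/min.
Outlet (n = n₀ + ν ξ):
  CO: 455 − 1(358.5) = 96.46
  O₂: 336.5 − 0.5(358.5) = 157.2
  CO₂: 0 + 1(358.5) = 358.5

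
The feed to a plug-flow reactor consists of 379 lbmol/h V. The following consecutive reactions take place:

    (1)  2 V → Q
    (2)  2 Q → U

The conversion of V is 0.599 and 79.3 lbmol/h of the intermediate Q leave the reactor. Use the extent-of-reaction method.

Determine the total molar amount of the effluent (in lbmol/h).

248 lbmol/h

Conversion of V: V consumed = 2ξ₁ = 0.599 × 379 → ξ₁ = 113.5 lbmol/h.
Q balance: n_Q = 0 + 1ξ₁ − 2ξ₂ = 79.3 → ξ₂ = (1·113.5 − 79.3)/2 = 17.11 lbmol/h.
Outlet amounts (n = n₀ + Σ ν·ξ):
  V: 379 − 2(113.5) = 152
  Q: 0 + 1(113.5) − 2(17.11) = 79.3
  U: 0 + 1(17.11) = 17.11
Total out = 152 + 79.3 + 17.11 = 248.4 lbmol/h.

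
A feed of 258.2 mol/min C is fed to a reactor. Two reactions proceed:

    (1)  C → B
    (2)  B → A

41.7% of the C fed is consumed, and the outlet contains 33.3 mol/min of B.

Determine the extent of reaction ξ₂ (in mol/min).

Conversion of C: C consumed = 1ξ₁ = 0.417 × 258.2 → ξ₁ = 107.7 mol/min.
B balance: n_B = 0 + 1ξ₁ − 1ξ₂ = 33.3 → ξ₂ = (1·107.7 − 33.3)/1 = 74.37 mol/min.
Outlet amounts (n = n₀ + Σ ν·ξ):
  C: 258.2 − 1(107.7) = 150.5
  B: 0 + 1(107.7) − 1(74.37) = 33.3
  A: 0 + 1(74.37) = 74.37

ξ₂ = 74.4 mol/min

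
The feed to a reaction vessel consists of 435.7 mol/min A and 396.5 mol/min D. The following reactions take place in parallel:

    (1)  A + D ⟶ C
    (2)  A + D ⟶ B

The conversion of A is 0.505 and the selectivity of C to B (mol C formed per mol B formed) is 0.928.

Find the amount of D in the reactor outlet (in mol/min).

Conversion of A: A consumed = 0.505 × 435.7 = 220 mol/min = 1ξ₁ + 1ξ₂.
Selectivity: 1ξ₁ / (1ξ₂) = 0.928 → ξ₁ = 0.928 ξ₂.
Substitute: (1·0.928 + 1) ξ₂ = 220 → ξ₂ = 114.1 mol/min, ξ₁ = 105.9 mol/min.
Outlet amounts (n = n₀ + Σ ν·ξ):
  A: 435.7 − 1(105.9) − 1(114.1) = 215.7
  D: 396.5 − 1(105.9) − 1(114.1) = 176.5
  C: 0 + 1(105.9) = 105.9
  B: 0 + 1(114.1) = 114.1

176 mol/min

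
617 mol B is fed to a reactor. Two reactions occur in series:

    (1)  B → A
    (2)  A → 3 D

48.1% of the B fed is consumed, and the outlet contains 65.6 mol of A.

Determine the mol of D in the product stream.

Conversion of B: B consumed = 1ξ₁ = 0.481 × 617 → ξ₁ = 296.8 mol.
A balance: n_A = 0 + 1ξ₁ − 1ξ₂ = 65.6 → ξ₂ = (1·296.8 − 65.6)/1 = 231.2 mol.
Outlet amounts (n = n₀ + Σ ν·ξ):
  B: 617 − 1(296.8) = 320.2
  A: 0 + 1(296.8) − 1(231.2) = 65.6
  D: 0 + 3(231.2) = 693.5

694 mol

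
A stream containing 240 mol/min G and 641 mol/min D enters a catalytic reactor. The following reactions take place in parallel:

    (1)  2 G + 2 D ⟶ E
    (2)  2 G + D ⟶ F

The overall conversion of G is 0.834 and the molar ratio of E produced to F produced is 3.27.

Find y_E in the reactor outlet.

Conversion of G: G consumed = 0.834 × 240 = 200.2 mol/min = 2ξ₁ + 2ξ₂.
Selectivity: 1ξ₁ / (1ξ₂) = 3.27 → ξ₁ = 3.27 ξ₂.
Substitute: (2·3.27 + 2) ξ₂ = 200.2 → ξ₂ = 23.44 mol/min, ξ₁ = 76.64 mol/min.
Outlet amounts (n = n₀ + Σ ν·ξ):
  G: 240 − 2(76.64) − 2(23.44) = 39.84
  D: 641 − 2(76.64) − 1(23.44) = 464.3
  E: 0 + 1(76.64) = 76.64
  F: 0 + 1(23.44) = 23.44
Total out = 604.2 mol/min; y_E = 76.64 / 604.2 = 0.1268.

0.127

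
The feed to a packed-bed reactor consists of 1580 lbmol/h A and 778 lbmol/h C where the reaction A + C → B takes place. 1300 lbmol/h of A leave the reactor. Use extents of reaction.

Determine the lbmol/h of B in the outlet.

280 lbmol/h

For A: n = n₀ − 1ξ → 1300 = 1580 − 1ξ, giving ξ = 280 lbmol/h.
Outlet amounts (n = n₀ + ν ξ):
  A: 1580 − 1(280) = 1300
  C: 778 − 1(280) = 498
  B: 0 + 1(280) = 280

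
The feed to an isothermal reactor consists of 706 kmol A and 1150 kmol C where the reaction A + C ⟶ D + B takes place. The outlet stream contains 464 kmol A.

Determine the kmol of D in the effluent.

For A: n = n₀ − 1ξ → 464 = 706 − 1ξ, giving ξ = 242 kmol.
Outlet amounts (n = n₀ + ν ξ):
  A: 706 − 1(242) = 464
  C: 1150 − 1(242) = 908
  D: 0 + 1(242) = 242
  B: 0 + 1(242) = 242

242 kmol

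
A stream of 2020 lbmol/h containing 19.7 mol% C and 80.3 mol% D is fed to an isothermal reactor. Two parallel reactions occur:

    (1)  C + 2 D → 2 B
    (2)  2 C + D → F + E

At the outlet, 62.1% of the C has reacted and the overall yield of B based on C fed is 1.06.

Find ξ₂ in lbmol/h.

Yield of B: 2ξ₁ / 397.9 = 1.06 → ξ₁ = 210.9 lbmol/h.
Conversion of C: 1ξ₁ + 2ξ₂ = 0.621 × 397.9 = 247.1 → ξ₂ = 18.11 lbmol/h.
Outlet amounts (n = n₀ + Σ ν·ξ):
  C: 397.9 − 1(210.9) − 2(18.11) = 150.8
  D: 1622 − 2(210.9) − 1(18.11) = 1182
  B: 0 + 2(210.9) = 421.8
  F: 0 + 1(18.11) = 18.11
  E: 0 + 1(18.11) = 18.11

ξ₂ = 18.1 lbmol/h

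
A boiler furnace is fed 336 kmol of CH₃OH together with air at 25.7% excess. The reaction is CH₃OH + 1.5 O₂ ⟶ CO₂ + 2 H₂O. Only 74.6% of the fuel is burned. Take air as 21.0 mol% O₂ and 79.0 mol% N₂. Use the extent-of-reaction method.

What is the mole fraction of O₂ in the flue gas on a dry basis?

Stoichiometric O₂ = 1.5 × 336 = 504 kmol; O₂ fed = 504 × 1.257 = 633.5 kmol.
N₂ fed = 633.5 × 79/21 = 2383 kmol.
Fuel reacted = 0.746 × 336 → ξ = 250.7 kmol.
Outlet (n = n₀ + ν ξ):
  CH₃OH: 336 − 1(250.7) = 85.34
  O₂: 633.5 − 1.5(250.7) = 257.5
  N₂: 2383 (inert)
  CO₂: 0 + 1(250.7) = 250.7
  H₂O: 0 + 2(250.7) = 501.3
Dry total = 2977 kmol; y_O₂ (dry) = 257.5 / 2977 = 0.08652.

0.0865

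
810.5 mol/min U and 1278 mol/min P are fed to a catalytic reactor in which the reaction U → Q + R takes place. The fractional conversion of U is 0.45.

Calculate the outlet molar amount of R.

365 mol/min

U reacted = 0.45 × 810.5 = 364.7 mol/min; ν_U = −1, so ξ = 364.7/1 = 364.7 mol/min.
Outlet amounts (n = n₀ + ν ξ):
  U: 810.5 − 1(364.7) = 445.8
  Q: 0 + 1(364.7) = 364.7
  R: 0 + 1(364.7) = 364.7
  P: 1278 (inert)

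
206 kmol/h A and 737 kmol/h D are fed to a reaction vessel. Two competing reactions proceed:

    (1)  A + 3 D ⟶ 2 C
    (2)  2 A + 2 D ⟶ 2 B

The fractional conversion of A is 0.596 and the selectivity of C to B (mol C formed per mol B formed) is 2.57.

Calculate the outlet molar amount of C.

138 kmol/h

Conversion of A: A consumed = 0.596 × 206 = 122.8 kmol/h = 1ξ₁ + 2ξ₂.
Selectivity: 2ξ₁ / (2ξ₂) = 2.57 → ξ₁ = 2.57 ξ₂.
Substitute: (1·2.57 + 2) ξ₂ = 122.8 → ξ₂ = 26.87 kmol/h, ξ₁ = 69.04 kmol/h.
Outlet amounts (n = n₀ + Σ ν·ξ):
  A: 206 − 1(69.04) − 2(26.87) = 83.22
  D: 737 − 3(69.04) − 2(26.87) = 476.1
  C: 0 + 2(69.04) = 138.1
  B: 0 + 2(26.87) = 53.73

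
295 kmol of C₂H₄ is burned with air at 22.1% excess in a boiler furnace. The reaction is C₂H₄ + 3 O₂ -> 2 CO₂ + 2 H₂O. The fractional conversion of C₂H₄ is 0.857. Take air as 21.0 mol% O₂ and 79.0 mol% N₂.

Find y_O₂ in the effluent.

0.0592

Stoichiometric O₂ = 3 × 295 = 885 kmol; O₂ fed = 885 × 1.221 = 1081 kmol.
N₂ fed = 1081 × 79/21 = 4065 kmol.
Fuel reacted = 0.857 × 295 → ξ = 252.8 kmol.
Outlet (n = n₀ + ν ξ):
  C₂H₄: 295 − 1(252.8) = 42.19
  O₂: 1081 − 3(252.8) = 322.1
  N₂: 4065 (inert)
  CO₂: 0 + 2(252.8) = 505.6
  H₂O: 0 + 2(252.8) = 505.6
Total out = 5441 kmol; y_O₂ = 322.1 / 5441 = 0.05921.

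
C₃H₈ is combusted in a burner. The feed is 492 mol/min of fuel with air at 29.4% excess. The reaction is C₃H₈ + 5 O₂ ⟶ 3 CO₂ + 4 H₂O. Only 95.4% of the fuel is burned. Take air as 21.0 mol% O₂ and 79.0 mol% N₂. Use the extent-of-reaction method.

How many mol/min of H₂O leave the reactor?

Stoichiometric O₂ = 5 × 492 = 2460 mol/min; O₂ fed = 2460 × 1.294 = 3183 mol/min.
N₂ fed = 3183 × 79/21 = 11980 mol/min.
Fuel reacted = 0.954 × 492 → ξ = 469.4 mol/min.
Outlet (n = n₀ + ν ξ):
  C₃H₈: 492 − 1(469.4) = 22.63
  O₂: 3183 − 5(469.4) = 836.4
  N₂: 11980 (inert)
  CO₂: 0 + 3(469.4) = 1408
  H₂O: 0 + 4(469.4) = 1877

1880 mol/min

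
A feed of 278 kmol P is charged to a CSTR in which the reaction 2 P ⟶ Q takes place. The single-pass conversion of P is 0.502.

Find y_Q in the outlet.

P reacted = 0.502 × 278 = 139.6 kmol; ν_P = −2, so ξ = 139.6/2 = 69.78 kmol.
Outlet amounts (n = n₀ + ν ξ):
  P: 278 − 2(69.78) = 138.4
  Q: 0 + 1(69.78) = 69.78
Total out = 208.2 kmol; y_Q = 69.78 / 208.2 = 0.3351.

0.335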